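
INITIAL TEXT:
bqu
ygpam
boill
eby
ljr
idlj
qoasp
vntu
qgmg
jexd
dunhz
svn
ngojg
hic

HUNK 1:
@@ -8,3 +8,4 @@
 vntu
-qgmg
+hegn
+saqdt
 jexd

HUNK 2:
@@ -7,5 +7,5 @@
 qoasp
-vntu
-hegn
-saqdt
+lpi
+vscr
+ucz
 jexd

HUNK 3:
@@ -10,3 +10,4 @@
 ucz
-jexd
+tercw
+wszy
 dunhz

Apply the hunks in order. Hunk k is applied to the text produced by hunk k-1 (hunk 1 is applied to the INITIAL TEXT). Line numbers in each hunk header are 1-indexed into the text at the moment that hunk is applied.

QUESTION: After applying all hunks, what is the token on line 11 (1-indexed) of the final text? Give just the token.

Hunk 1: at line 8 remove [qgmg] add [hegn,saqdt] -> 15 lines: bqu ygpam boill eby ljr idlj qoasp vntu hegn saqdt jexd dunhz svn ngojg hic
Hunk 2: at line 7 remove [vntu,hegn,saqdt] add [lpi,vscr,ucz] -> 15 lines: bqu ygpam boill eby ljr idlj qoasp lpi vscr ucz jexd dunhz svn ngojg hic
Hunk 3: at line 10 remove [jexd] add [tercw,wszy] -> 16 lines: bqu ygpam boill eby ljr idlj qoasp lpi vscr ucz tercw wszy dunhz svn ngojg hic
Final line 11: tercw

Answer: tercw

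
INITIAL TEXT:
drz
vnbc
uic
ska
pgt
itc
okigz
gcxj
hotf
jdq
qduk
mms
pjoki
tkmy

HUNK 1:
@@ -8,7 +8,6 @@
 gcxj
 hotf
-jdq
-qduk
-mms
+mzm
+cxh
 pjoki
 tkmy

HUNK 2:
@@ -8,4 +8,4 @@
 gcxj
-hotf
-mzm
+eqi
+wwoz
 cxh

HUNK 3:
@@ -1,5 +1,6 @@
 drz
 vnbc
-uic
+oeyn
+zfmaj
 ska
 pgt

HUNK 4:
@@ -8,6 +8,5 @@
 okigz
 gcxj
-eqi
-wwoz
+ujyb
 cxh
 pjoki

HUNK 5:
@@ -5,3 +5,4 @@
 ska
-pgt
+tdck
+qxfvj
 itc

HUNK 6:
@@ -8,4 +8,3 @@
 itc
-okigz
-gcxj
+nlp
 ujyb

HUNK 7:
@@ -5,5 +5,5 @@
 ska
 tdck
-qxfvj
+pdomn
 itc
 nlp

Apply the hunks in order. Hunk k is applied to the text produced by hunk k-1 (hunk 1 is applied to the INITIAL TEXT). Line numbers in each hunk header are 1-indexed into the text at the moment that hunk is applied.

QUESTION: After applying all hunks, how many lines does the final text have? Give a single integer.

Answer: 13

Derivation:
Hunk 1: at line 8 remove [jdq,qduk,mms] add [mzm,cxh] -> 13 lines: drz vnbc uic ska pgt itc okigz gcxj hotf mzm cxh pjoki tkmy
Hunk 2: at line 8 remove [hotf,mzm] add [eqi,wwoz] -> 13 lines: drz vnbc uic ska pgt itc okigz gcxj eqi wwoz cxh pjoki tkmy
Hunk 3: at line 1 remove [uic] add [oeyn,zfmaj] -> 14 lines: drz vnbc oeyn zfmaj ska pgt itc okigz gcxj eqi wwoz cxh pjoki tkmy
Hunk 4: at line 8 remove [eqi,wwoz] add [ujyb] -> 13 lines: drz vnbc oeyn zfmaj ska pgt itc okigz gcxj ujyb cxh pjoki tkmy
Hunk 5: at line 5 remove [pgt] add [tdck,qxfvj] -> 14 lines: drz vnbc oeyn zfmaj ska tdck qxfvj itc okigz gcxj ujyb cxh pjoki tkmy
Hunk 6: at line 8 remove [okigz,gcxj] add [nlp] -> 13 lines: drz vnbc oeyn zfmaj ska tdck qxfvj itc nlp ujyb cxh pjoki tkmy
Hunk 7: at line 5 remove [qxfvj] add [pdomn] -> 13 lines: drz vnbc oeyn zfmaj ska tdck pdomn itc nlp ujyb cxh pjoki tkmy
Final line count: 13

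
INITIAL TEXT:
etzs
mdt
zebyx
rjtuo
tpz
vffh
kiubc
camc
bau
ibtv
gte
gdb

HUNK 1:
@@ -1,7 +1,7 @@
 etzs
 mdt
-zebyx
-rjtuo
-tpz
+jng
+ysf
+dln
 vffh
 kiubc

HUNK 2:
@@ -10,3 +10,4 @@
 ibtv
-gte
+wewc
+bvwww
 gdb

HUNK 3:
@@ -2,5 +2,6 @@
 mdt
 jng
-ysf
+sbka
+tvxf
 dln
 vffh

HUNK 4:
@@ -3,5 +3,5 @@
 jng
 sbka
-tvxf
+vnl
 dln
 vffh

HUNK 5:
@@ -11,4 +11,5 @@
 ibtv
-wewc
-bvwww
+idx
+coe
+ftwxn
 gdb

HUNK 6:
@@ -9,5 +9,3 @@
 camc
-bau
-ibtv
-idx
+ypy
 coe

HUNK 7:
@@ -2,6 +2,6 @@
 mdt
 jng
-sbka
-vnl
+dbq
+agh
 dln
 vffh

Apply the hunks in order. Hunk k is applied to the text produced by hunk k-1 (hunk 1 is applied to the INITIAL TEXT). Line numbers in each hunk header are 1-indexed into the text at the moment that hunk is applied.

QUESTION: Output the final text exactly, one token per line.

Hunk 1: at line 1 remove [zebyx,rjtuo,tpz] add [jng,ysf,dln] -> 12 lines: etzs mdt jng ysf dln vffh kiubc camc bau ibtv gte gdb
Hunk 2: at line 10 remove [gte] add [wewc,bvwww] -> 13 lines: etzs mdt jng ysf dln vffh kiubc camc bau ibtv wewc bvwww gdb
Hunk 3: at line 2 remove [ysf] add [sbka,tvxf] -> 14 lines: etzs mdt jng sbka tvxf dln vffh kiubc camc bau ibtv wewc bvwww gdb
Hunk 4: at line 3 remove [tvxf] add [vnl] -> 14 lines: etzs mdt jng sbka vnl dln vffh kiubc camc bau ibtv wewc bvwww gdb
Hunk 5: at line 11 remove [wewc,bvwww] add [idx,coe,ftwxn] -> 15 lines: etzs mdt jng sbka vnl dln vffh kiubc camc bau ibtv idx coe ftwxn gdb
Hunk 6: at line 9 remove [bau,ibtv,idx] add [ypy] -> 13 lines: etzs mdt jng sbka vnl dln vffh kiubc camc ypy coe ftwxn gdb
Hunk 7: at line 2 remove [sbka,vnl] add [dbq,agh] -> 13 lines: etzs mdt jng dbq agh dln vffh kiubc camc ypy coe ftwxn gdb

Answer: etzs
mdt
jng
dbq
agh
dln
vffh
kiubc
camc
ypy
coe
ftwxn
gdb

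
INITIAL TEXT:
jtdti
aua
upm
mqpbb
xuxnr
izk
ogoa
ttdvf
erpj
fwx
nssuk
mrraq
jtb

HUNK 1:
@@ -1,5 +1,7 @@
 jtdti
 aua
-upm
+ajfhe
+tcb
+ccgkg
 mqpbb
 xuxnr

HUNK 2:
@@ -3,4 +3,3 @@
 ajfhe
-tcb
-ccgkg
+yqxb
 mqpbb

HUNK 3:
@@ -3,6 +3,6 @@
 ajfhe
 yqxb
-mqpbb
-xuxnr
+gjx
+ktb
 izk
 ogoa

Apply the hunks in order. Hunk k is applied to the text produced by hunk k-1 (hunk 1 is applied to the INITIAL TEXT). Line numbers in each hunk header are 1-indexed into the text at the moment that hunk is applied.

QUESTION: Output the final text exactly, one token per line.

Hunk 1: at line 1 remove [upm] add [ajfhe,tcb,ccgkg] -> 15 lines: jtdti aua ajfhe tcb ccgkg mqpbb xuxnr izk ogoa ttdvf erpj fwx nssuk mrraq jtb
Hunk 2: at line 3 remove [tcb,ccgkg] add [yqxb] -> 14 lines: jtdti aua ajfhe yqxb mqpbb xuxnr izk ogoa ttdvf erpj fwx nssuk mrraq jtb
Hunk 3: at line 3 remove [mqpbb,xuxnr] add [gjx,ktb] -> 14 lines: jtdti aua ajfhe yqxb gjx ktb izk ogoa ttdvf erpj fwx nssuk mrraq jtb

Answer: jtdti
aua
ajfhe
yqxb
gjx
ktb
izk
ogoa
ttdvf
erpj
fwx
nssuk
mrraq
jtb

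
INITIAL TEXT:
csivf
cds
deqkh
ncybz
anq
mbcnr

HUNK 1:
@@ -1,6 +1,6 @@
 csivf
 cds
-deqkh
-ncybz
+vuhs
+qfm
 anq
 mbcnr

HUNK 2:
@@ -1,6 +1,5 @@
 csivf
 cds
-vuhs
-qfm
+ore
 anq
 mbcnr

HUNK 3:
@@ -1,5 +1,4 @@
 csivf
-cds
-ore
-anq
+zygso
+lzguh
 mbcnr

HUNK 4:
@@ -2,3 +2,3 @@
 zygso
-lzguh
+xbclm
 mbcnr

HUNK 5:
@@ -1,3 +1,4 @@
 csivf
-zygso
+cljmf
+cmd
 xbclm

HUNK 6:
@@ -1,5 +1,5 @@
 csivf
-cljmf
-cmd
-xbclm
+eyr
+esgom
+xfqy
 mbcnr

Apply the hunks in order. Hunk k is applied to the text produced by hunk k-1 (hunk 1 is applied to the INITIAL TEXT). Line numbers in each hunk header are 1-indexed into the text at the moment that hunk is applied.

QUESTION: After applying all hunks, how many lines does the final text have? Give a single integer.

Hunk 1: at line 1 remove [deqkh,ncybz] add [vuhs,qfm] -> 6 lines: csivf cds vuhs qfm anq mbcnr
Hunk 2: at line 1 remove [vuhs,qfm] add [ore] -> 5 lines: csivf cds ore anq mbcnr
Hunk 3: at line 1 remove [cds,ore,anq] add [zygso,lzguh] -> 4 lines: csivf zygso lzguh mbcnr
Hunk 4: at line 2 remove [lzguh] add [xbclm] -> 4 lines: csivf zygso xbclm mbcnr
Hunk 5: at line 1 remove [zygso] add [cljmf,cmd] -> 5 lines: csivf cljmf cmd xbclm mbcnr
Hunk 6: at line 1 remove [cljmf,cmd,xbclm] add [eyr,esgom,xfqy] -> 5 lines: csivf eyr esgom xfqy mbcnr
Final line count: 5

Answer: 5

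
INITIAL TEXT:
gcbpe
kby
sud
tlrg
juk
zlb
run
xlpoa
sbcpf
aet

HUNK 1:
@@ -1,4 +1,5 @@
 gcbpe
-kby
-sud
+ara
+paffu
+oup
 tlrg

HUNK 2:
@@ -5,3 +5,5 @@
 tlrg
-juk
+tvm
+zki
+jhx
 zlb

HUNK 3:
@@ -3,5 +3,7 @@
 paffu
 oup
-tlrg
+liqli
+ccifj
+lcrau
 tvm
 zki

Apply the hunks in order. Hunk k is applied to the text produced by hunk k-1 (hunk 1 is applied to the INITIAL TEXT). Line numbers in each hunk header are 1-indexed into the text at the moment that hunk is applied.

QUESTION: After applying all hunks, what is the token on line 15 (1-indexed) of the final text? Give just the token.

Answer: aet

Derivation:
Hunk 1: at line 1 remove [kby,sud] add [ara,paffu,oup] -> 11 lines: gcbpe ara paffu oup tlrg juk zlb run xlpoa sbcpf aet
Hunk 2: at line 5 remove [juk] add [tvm,zki,jhx] -> 13 lines: gcbpe ara paffu oup tlrg tvm zki jhx zlb run xlpoa sbcpf aet
Hunk 3: at line 3 remove [tlrg] add [liqli,ccifj,lcrau] -> 15 lines: gcbpe ara paffu oup liqli ccifj lcrau tvm zki jhx zlb run xlpoa sbcpf aet
Final line 15: aet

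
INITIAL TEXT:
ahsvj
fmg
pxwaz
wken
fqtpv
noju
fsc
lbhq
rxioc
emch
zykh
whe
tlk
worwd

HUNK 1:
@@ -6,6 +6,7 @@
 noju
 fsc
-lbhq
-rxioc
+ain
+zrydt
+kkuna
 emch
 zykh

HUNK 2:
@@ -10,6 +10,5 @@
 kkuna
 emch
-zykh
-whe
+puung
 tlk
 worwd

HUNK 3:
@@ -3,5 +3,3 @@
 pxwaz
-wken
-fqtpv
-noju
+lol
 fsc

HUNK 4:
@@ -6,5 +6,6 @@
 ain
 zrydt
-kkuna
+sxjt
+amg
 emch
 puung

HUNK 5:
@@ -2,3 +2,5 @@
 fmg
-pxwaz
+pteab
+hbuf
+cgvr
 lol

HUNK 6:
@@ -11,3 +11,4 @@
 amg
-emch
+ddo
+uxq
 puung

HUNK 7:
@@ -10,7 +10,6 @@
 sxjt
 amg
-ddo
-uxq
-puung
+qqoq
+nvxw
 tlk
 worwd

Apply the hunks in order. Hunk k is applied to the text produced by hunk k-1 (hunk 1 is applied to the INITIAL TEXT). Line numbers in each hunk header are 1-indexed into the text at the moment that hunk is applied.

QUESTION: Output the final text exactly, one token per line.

Answer: ahsvj
fmg
pteab
hbuf
cgvr
lol
fsc
ain
zrydt
sxjt
amg
qqoq
nvxw
tlk
worwd

Derivation:
Hunk 1: at line 6 remove [lbhq,rxioc] add [ain,zrydt,kkuna] -> 15 lines: ahsvj fmg pxwaz wken fqtpv noju fsc ain zrydt kkuna emch zykh whe tlk worwd
Hunk 2: at line 10 remove [zykh,whe] add [puung] -> 14 lines: ahsvj fmg pxwaz wken fqtpv noju fsc ain zrydt kkuna emch puung tlk worwd
Hunk 3: at line 3 remove [wken,fqtpv,noju] add [lol] -> 12 lines: ahsvj fmg pxwaz lol fsc ain zrydt kkuna emch puung tlk worwd
Hunk 4: at line 6 remove [kkuna] add [sxjt,amg] -> 13 lines: ahsvj fmg pxwaz lol fsc ain zrydt sxjt amg emch puung tlk worwd
Hunk 5: at line 2 remove [pxwaz] add [pteab,hbuf,cgvr] -> 15 lines: ahsvj fmg pteab hbuf cgvr lol fsc ain zrydt sxjt amg emch puung tlk worwd
Hunk 6: at line 11 remove [emch] add [ddo,uxq] -> 16 lines: ahsvj fmg pteab hbuf cgvr lol fsc ain zrydt sxjt amg ddo uxq puung tlk worwd
Hunk 7: at line 10 remove [ddo,uxq,puung] add [qqoq,nvxw] -> 15 lines: ahsvj fmg pteab hbuf cgvr lol fsc ain zrydt sxjt amg qqoq nvxw tlk worwd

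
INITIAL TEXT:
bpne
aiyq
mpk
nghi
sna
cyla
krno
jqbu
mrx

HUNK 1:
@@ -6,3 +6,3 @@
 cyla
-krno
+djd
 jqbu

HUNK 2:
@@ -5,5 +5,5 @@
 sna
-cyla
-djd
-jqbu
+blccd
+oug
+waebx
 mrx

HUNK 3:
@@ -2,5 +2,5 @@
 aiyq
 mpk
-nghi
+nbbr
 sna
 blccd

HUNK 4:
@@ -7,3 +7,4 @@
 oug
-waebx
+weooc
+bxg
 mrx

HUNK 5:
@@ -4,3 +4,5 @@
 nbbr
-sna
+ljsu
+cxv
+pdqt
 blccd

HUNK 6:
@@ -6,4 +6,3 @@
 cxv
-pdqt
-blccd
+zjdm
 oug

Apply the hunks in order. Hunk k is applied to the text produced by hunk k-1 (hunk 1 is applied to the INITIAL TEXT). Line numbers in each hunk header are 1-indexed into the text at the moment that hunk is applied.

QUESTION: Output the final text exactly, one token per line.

Answer: bpne
aiyq
mpk
nbbr
ljsu
cxv
zjdm
oug
weooc
bxg
mrx

Derivation:
Hunk 1: at line 6 remove [krno] add [djd] -> 9 lines: bpne aiyq mpk nghi sna cyla djd jqbu mrx
Hunk 2: at line 5 remove [cyla,djd,jqbu] add [blccd,oug,waebx] -> 9 lines: bpne aiyq mpk nghi sna blccd oug waebx mrx
Hunk 3: at line 2 remove [nghi] add [nbbr] -> 9 lines: bpne aiyq mpk nbbr sna blccd oug waebx mrx
Hunk 4: at line 7 remove [waebx] add [weooc,bxg] -> 10 lines: bpne aiyq mpk nbbr sna blccd oug weooc bxg mrx
Hunk 5: at line 4 remove [sna] add [ljsu,cxv,pdqt] -> 12 lines: bpne aiyq mpk nbbr ljsu cxv pdqt blccd oug weooc bxg mrx
Hunk 6: at line 6 remove [pdqt,blccd] add [zjdm] -> 11 lines: bpne aiyq mpk nbbr ljsu cxv zjdm oug weooc bxg mrx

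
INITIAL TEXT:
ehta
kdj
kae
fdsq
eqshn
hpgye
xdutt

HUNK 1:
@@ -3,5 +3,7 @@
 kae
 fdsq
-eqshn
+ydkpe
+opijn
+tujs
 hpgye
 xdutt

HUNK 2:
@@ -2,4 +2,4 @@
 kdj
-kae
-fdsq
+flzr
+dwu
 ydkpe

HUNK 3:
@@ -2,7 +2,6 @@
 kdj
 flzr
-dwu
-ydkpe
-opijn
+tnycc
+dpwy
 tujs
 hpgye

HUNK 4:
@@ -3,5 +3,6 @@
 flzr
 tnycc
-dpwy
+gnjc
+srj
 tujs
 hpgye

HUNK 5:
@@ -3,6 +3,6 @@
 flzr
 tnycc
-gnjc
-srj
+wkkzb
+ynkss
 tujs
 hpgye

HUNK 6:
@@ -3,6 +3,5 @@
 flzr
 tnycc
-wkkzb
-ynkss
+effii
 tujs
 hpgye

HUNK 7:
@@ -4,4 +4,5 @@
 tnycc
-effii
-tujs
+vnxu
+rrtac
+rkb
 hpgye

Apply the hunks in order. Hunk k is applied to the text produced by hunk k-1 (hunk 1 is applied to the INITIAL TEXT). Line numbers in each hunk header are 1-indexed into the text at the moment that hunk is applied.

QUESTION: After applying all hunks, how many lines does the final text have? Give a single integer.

Answer: 9

Derivation:
Hunk 1: at line 3 remove [eqshn] add [ydkpe,opijn,tujs] -> 9 lines: ehta kdj kae fdsq ydkpe opijn tujs hpgye xdutt
Hunk 2: at line 2 remove [kae,fdsq] add [flzr,dwu] -> 9 lines: ehta kdj flzr dwu ydkpe opijn tujs hpgye xdutt
Hunk 3: at line 2 remove [dwu,ydkpe,opijn] add [tnycc,dpwy] -> 8 lines: ehta kdj flzr tnycc dpwy tujs hpgye xdutt
Hunk 4: at line 3 remove [dpwy] add [gnjc,srj] -> 9 lines: ehta kdj flzr tnycc gnjc srj tujs hpgye xdutt
Hunk 5: at line 3 remove [gnjc,srj] add [wkkzb,ynkss] -> 9 lines: ehta kdj flzr tnycc wkkzb ynkss tujs hpgye xdutt
Hunk 6: at line 3 remove [wkkzb,ynkss] add [effii] -> 8 lines: ehta kdj flzr tnycc effii tujs hpgye xdutt
Hunk 7: at line 4 remove [effii,tujs] add [vnxu,rrtac,rkb] -> 9 lines: ehta kdj flzr tnycc vnxu rrtac rkb hpgye xdutt
Final line count: 9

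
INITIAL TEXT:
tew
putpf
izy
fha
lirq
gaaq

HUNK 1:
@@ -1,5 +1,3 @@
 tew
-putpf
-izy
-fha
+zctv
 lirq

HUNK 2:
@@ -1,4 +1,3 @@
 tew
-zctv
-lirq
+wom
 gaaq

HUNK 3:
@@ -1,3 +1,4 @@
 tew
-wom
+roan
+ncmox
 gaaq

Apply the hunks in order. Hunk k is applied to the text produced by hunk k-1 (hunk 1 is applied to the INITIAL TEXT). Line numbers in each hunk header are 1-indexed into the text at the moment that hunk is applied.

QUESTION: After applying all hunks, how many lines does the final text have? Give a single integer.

Hunk 1: at line 1 remove [putpf,izy,fha] add [zctv] -> 4 lines: tew zctv lirq gaaq
Hunk 2: at line 1 remove [zctv,lirq] add [wom] -> 3 lines: tew wom gaaq
Hunk 3: at line 1 remove [wom] add [roan,ncmox] -> 4 lines: tew roan ncmox gaaq
Final line count: 4

Answer: 4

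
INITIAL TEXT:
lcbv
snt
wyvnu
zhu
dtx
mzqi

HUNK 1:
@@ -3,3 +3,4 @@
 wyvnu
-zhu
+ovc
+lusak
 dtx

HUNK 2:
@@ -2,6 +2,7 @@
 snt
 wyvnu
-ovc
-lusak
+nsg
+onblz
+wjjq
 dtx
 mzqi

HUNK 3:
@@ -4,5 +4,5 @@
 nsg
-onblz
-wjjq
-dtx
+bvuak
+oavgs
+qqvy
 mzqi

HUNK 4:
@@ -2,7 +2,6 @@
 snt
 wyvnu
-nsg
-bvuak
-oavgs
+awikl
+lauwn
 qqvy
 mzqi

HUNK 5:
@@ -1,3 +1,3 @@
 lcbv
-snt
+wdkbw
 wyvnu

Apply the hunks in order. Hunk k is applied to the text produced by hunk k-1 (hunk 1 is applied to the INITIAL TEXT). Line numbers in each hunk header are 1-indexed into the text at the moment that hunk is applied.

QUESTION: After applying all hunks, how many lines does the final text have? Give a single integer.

Answer: 7

Derivation:
Hunk 1: at line 3 remove [zhu] add [ovc,lusak] -> 7 lines: lcbv snt wyvnu ovc lusak dtx mzqi
Hunk 2: at line 2 remove [ovc,lusak] add [nsg,onblz,wjjq] -> 8 lines: lcbv snt wyvnu nsg onblz wjjq dtx mzqi
Hunk 3: at line 4 remove [onblz,wjjq,dtx] add [bvuak,oavgs,qqvy] -> 8 lines: lcbv snt wyvnu nsg bvuak oavgs qqvy mzqi
Hunk 4: at line 2 remove [nsg,bvuak,oavgs] add [awikl,lauwn] -> 7 lines: lcbv snt wyvnu awikl lauwn qqvy mzqi
Hunk 5: at line 1 remove [snt] add [wdkbw] -> 7 lines: lcbv wdkbw wyvnu awikl lauwn qqvy mzqi
Final line count: 7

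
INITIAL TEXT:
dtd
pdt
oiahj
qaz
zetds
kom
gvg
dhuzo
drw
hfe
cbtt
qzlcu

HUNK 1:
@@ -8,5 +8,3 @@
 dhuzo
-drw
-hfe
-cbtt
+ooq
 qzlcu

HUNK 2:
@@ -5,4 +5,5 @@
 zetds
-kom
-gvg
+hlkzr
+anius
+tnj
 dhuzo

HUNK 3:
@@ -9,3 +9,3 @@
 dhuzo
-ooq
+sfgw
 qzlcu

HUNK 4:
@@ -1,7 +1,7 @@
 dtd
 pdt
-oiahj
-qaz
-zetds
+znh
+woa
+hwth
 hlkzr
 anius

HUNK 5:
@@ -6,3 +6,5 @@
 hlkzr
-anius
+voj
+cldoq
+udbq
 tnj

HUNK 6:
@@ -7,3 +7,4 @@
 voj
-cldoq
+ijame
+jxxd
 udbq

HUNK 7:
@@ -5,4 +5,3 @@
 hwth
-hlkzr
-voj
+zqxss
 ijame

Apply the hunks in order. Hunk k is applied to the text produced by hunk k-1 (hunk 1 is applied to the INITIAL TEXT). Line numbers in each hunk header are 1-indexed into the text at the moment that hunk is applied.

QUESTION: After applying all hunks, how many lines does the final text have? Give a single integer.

Hunk 1: at line 8 remove [drw,hfe,cbtt] add [ooq] -> 10 lines: dtd pdt oiahj qaz zetds kom gvg dhuzo ooq qzlcu
Hunk 2: at line 5 remove [kom,gvg] add [hlkzr,anius,tnj] -> 11 lines: dtd pdt oiahj qaz zetds hlkzr anius tnj dhuzo ooq qzlcu
Hunk 3: at line 9 remove [ooq] add [sfgw] -> 11 lines: dtd pdt oiahj qaz zetds hlkzr anius tnj dhuzo sfgw qzlcu
Hunk 4: at line 1 remove [oiahj,qaz,zetds] add [znh,woa,hwth] -> 11 lines: dtd pdt znh woa hwth hlkzr anius tnj dhuzo sfgw qzlcu
Hunk 5: at line 6 remove [anius] add [voj,cldoq,udbq] -> 13 lines: dtd pdt znh woa hwth hlkzr voj cldoq udbq tnj dhuzo sfgw qzlcu
Hunk 6: at line 7 remove [cldoq] add [ijame,jxxd] -> 14 lines: dtd pdt znh woa hwth hlkzr voj ijame jxxd udbq tnj dhuzo sfgw qzlcu
Hunk 7: at line 5 remove [hlkzr,voj] add [zqxss] -> 13 lines: dtd pdt znh woa hwth zqxss ijame jxxd udbq tnj dhuzo sfgw qzlcu
Final line count: 13

Answer: 13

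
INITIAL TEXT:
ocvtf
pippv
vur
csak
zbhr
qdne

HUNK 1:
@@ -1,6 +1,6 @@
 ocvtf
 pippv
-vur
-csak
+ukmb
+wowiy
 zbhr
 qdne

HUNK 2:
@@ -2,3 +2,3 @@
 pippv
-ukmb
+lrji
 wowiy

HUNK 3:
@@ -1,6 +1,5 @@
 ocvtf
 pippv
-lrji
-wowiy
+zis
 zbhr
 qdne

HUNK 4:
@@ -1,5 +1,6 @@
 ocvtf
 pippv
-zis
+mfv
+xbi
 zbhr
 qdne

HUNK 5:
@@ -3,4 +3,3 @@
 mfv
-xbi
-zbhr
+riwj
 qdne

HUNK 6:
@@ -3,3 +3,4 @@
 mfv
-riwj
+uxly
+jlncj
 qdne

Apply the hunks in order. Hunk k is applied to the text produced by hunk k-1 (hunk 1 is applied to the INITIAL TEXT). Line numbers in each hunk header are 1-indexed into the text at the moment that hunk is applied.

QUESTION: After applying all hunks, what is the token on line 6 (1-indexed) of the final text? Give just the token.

Answer: qdne

Derivation:
Hunk 1: at line 1 remove [vur,csak] add [ukmb,wowiy] -> 6 lines: ocvtf pippv ukmb wowiy zbhr qdne
Hunk 2: at line 2 remove [ukmb] add [lrji] -> 6 lines: ocvtf pippv lrji wowiy zbhr qdne
Hunk 3: at line 1 remove [lrji,wowiy] add [zis] -> 5 lines: ocvtf pippv zis zbhr qdne
Hunk 4: at line 1 remove [zis] add [mfv,xbi] -> 6 lines: ocvtf pippv mfv xbi zbhr qdne
Hunk 5: at line 3 remove [xbi,zbhr] add [riwj] -> 5 lines: ocvtf pippv mfv riwj qdne
Hunk 6: at line 3 remove [riwj] add [uxly,jlncj] -> 6 lines: ocvtf pippv mfv uxly jlncj qdne
Final line 6: qdne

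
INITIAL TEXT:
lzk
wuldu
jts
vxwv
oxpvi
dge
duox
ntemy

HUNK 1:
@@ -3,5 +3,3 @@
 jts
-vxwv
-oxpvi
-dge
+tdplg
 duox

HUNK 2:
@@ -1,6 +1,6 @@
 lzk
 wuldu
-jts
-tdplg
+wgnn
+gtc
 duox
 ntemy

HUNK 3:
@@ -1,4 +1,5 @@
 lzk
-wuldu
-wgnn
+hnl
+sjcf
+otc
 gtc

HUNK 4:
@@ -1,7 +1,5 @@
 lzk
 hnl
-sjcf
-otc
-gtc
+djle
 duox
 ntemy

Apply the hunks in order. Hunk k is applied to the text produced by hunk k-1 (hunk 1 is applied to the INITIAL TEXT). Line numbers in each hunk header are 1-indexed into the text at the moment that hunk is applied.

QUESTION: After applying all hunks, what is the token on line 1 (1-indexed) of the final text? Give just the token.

Answer: lzk

Derivation:
Hunk 1: at line 3 remove [vxwv,oxpvi,dge] add [tdplg] -> 6 lines: lzk wuldu jts tdplg duox ntemy
Hunk 2: at line 1 remove [jts,tdplg] add [wgnn,gtc] -> 6 lines: lzk wuldu wgnn gtc duox ntemy
Hunk 3: at line 1 remove [wuldu,wgnn] add [hnl,sjcf,otc] -> 7 lines: lzk hnl sjcf otc gtc duox ntemy
Hunk 4: at line 1 remove [sjcf,otc,gtc] add [djle] -> 5 lines: lzk hnl djle duox ntemy
Final line 1: lzk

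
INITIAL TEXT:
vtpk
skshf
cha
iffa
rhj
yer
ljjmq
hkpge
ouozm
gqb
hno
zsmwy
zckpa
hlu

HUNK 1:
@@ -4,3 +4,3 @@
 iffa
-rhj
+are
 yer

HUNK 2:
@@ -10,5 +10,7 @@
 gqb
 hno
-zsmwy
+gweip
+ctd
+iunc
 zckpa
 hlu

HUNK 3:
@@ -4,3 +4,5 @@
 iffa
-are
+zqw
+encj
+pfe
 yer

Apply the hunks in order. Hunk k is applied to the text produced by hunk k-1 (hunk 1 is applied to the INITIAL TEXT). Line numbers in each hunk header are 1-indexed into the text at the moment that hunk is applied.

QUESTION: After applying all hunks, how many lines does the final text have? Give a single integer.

Hunk 1: at line 4 remove [rhj] add [are] -> 14 lines: vtpk skshf cha iffa are yer ljjmq hkpge ouozm gqb hno zsmwy zckpa hlu
Hunk 2: at line 10 remove [zsmwy] add [gweip,ctd,iunc] -> 16 lines: vtpk skshf cha iffa are yer ljjmq hkpge ouozm gqb hno gweip ctd iunc zckpa hlu
Hunk 3: at line 4 remove [are] add [zqw,encj,pfe] -> 18 lines: vtpk skshf cha iffa zqw encj pfe yer ljjmq hkpge ouozm gqb hno gweip ctd iunc zckpa hlu
Final line count: 18

Answer: 18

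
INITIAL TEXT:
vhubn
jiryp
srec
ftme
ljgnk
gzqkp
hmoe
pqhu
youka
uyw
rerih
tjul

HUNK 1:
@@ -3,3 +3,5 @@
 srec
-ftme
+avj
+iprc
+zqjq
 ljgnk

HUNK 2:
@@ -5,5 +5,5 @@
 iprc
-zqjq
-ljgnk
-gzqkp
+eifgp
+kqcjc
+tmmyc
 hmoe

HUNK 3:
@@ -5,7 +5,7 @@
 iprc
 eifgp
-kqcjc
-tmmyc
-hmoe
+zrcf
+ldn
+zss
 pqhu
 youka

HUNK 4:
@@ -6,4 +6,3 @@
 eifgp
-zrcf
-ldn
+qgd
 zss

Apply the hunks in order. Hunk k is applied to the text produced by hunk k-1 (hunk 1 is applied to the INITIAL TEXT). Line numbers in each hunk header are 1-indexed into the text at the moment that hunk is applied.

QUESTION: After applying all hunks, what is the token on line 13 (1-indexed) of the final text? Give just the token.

Answer: tjul

Derivation:
Hunk 1: at line 3 remove [ftme] add [avj,iprc,zqjq] -> 14 lines: vhubn jiryp srec avj iprc zqjq ljgnk gzqkp hmoe pqhu youka uyw rerih tjul
Hunk 2: at line 5 remove [zqjq,ljgnk,gzqkp] add [eifgp,kqcjc,tmmyc] -> 14 lines: vhubn jiryp srec avj iprc eifgp kqcjc tmmyc hmoe pqhu youka uyw rerih tjul
Hunk 3: at line 5 remove [kqcjc,tmmyc,hmoe] add [zrcf,ldn,zss] -> 14 lines: vhubn jiryp srec avj iprc eifgp zrcf ldn zss pqhu youka uyw rerih tjul
Hunk 4: at line 6 remove [zrcf,ldn] add [qgd] -> 13 lines: vhubn jiryp srec avj iprc eifgp qgd zss pqhu youka uyw rerih tjul
Final line 13: tjul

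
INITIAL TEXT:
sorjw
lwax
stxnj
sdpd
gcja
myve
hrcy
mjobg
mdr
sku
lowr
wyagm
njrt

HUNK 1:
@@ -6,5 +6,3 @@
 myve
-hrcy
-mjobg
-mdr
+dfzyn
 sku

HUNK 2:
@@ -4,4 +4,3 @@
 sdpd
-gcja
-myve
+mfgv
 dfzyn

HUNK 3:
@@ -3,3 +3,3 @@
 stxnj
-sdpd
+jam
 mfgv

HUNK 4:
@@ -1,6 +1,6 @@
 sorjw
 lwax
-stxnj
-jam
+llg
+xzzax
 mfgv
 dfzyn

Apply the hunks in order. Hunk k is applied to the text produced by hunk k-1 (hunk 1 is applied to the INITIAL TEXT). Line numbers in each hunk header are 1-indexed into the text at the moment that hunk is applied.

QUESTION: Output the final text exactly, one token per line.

Answer: sorjw
lwax
llg
xzzax
mfgv
dfzyn
sku
lowr
wyagm
njrt

Derivation:
Hunk 1: at line 6 remove [hrcy,mjobg,mdr] add [dfzyn] -> 11 lines: sorjw lwax stxnj sdpd gcja myve dfzyn sku lowr wyagm njrt
Hunk 2: at line 4 remove [gcja,myve] add [mfgv] -> 10 lines: sorjw lwax stxnj sdpd mfgv dfzyn sku lowr wyagm njrt
Hunk 3: at line 3 remove [sdpd] add [jam] -> 10 lines: sorjw lwax stxnj jam mfgv dfzyn sku lowr wyagm njrt
Hunk 4: at line 1 remove [stxnj,jam] add [llg,xzzax] -> 10 lines: sorjw lwax llg xzzax mfgv dfzyn sku lowr wyagm njrt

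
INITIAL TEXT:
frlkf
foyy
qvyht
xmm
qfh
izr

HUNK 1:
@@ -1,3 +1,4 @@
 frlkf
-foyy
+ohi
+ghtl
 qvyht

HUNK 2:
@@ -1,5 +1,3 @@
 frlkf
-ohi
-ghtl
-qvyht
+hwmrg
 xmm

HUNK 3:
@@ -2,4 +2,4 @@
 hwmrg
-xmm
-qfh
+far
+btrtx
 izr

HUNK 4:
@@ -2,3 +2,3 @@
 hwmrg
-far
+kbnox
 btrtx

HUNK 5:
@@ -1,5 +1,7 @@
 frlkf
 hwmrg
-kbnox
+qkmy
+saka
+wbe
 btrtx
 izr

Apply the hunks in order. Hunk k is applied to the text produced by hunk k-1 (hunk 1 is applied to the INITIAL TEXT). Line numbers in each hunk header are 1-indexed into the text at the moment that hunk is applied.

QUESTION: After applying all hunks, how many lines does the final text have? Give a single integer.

Hunk 1: at line 1 remove [foyy] add [ohi,ghtl] -> 7 lines: frlkf ohi ghtl qvyht xmm qfh izr
Hunk 2: at line 1 remove [ohi,ghtl,qvyht] add [hwmrg] -> 5 lines: frlkf hwmrg xmm qfh izr
Hunk 3: at line 2 remove [xmm,qfh] add [far,btrtx] -> 5 lines: frlkf hwmrg far btrtx izr
Hunk 4: at line 2 remove [far] add [kbnox] -> 5 lines: frlkf hwmrg kbnox btrtx izr
Hunk 5: at line 1 remove [kbnox] add [qkmy,saka,wbe] -> 7 lines: frlkf hwmrg qkmy saka wbe btrtx izr
Final line count: 7

Answer: 7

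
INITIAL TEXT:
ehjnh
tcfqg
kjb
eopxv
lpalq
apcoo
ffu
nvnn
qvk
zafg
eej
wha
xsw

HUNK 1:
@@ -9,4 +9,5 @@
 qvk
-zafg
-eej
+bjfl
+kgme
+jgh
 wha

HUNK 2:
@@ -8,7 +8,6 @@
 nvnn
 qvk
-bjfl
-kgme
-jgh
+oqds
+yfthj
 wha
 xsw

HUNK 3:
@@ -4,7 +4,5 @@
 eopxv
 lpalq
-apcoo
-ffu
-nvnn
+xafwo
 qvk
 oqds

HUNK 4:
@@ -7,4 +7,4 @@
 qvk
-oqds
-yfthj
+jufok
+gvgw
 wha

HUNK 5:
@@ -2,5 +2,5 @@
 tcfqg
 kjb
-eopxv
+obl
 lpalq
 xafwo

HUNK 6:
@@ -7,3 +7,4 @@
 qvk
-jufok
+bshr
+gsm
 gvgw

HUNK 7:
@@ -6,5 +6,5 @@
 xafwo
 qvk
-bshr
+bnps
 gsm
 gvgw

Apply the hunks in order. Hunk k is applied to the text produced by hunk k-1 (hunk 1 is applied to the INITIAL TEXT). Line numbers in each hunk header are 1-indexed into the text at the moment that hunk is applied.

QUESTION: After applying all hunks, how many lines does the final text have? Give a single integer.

Hunk 1: at line 9 remove [zafg,eej] add [bjfl,kgme,jgh] -> 14 lines: ehjnh tcfqg kjb eopxv lpalq apcoo ffu nvnn qvk bjfl kgme jgh wha xsw
Hunk 2: at line 8 remove [bjfl,kgme,jgh] add [oqds,yfthj] -> 13 lines: ehjnh tcfqg kjb eopxv lpalq apcoo ffu nvnn qvk oqds yfthj wha xsw
Hunk 3: at line 4 remove [apcoo,ffu,nvnn] add [xafwo] -> 11 lines: ehjnh tcfqg kjb eopxv lpalq xafwo qvk oqds yfthj wha xsw
Hunk 4: at line 7 remove [oqds,yfthj] add [jufok,gvgw] -> 11 lines: ehjnh tcfqg kjb eopxv lpalq xafwo qvk jufok gvgw wha xsw
Hunk 5: at line 2 remove [eopxv] add [obl] -> 11 lines: ehjnh tcfqg kjb obl lpalq xafwo qvk jufok gvgw wha xsw
Hunk 6: at line 7 remove [jufok] add [bshr,gsm] -> 12 lines: ehjnh tcfqg kjb obl lpalq xafwo qvk bshr gsm gvgw wha xsw
Hunk 7: at line 6 remove [bshr] add [bnps] -> 12 lines: ehjnh tcfqg kjb obl lpalq xafwo qvk bnps gsm gvgw wha xsw
Final line count: 12

Answer: 12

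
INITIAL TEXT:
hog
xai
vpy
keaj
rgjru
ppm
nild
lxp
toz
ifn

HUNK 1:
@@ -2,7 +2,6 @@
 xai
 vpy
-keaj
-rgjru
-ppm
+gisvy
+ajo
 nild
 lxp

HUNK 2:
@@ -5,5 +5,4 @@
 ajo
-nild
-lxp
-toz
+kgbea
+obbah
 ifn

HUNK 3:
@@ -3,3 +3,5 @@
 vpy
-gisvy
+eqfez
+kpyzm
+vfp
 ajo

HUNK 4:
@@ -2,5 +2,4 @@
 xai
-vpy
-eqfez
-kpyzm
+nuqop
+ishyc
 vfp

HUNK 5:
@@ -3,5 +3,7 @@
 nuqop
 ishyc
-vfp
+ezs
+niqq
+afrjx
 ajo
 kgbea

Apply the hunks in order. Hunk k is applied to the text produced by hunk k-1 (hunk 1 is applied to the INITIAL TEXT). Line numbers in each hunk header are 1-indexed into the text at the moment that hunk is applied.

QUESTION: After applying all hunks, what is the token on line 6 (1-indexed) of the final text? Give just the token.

Hunk 1: at line 2 remove [keaj,rgjru,ppm] add [gisvy,ajo] -> 9 lines: hog xai vpy gisvy ajo nild lxp toz ifn
Hunk 2: at line 5 remove [nild,lxp,toz] add [kgbea,obbah] -> 8 lines: hog xai vpy gisvy ajo kgbea obbah ifn
Hunk 3: at line 3 remove [gisvy] add [eqfez,kpyzm,vfp] -> 10 lines: hog xai vpy eqfez kpyzm vfp ajo kgbea obbah ifn
Hunk 4: at line 2 remove [vpy,eqfez,kpyzm] add [nuqop,ishyc] -> 9 lines: hog xai nuqop ishyc vfp ajo kgbea obbah ifn
Hunk 5: at line 3 remove [vfp] add [ezs,niqq,afrjx] -> 11 lines: hog xai nuqop ishyc ezs niqq afrjx ajo kgbea obbah ifn
Final line 6: niqq

Answer: niqq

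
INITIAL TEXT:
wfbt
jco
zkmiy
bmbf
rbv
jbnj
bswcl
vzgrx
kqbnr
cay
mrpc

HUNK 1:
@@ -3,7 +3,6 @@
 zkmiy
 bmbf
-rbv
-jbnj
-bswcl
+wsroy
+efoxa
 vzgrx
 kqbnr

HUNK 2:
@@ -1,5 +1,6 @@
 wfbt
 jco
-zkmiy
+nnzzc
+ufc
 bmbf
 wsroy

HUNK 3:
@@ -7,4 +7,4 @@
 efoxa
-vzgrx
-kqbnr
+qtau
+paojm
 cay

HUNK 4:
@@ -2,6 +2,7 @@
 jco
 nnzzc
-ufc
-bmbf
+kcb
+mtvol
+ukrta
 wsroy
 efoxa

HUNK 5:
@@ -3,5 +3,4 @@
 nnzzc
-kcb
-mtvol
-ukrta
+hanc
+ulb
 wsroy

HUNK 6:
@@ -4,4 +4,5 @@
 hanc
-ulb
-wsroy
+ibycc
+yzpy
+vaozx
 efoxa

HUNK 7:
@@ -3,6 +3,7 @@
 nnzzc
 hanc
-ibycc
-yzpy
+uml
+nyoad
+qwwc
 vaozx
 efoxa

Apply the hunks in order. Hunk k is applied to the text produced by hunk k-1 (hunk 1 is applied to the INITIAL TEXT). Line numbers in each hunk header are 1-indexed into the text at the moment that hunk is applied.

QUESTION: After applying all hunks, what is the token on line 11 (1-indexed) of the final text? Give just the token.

Hunk 1: at line 3 remove [rbv,jbnj,bswcl] add [wsroy,efoxa] -> 10 lines: wfbt jco zkmiy bmbf wsroy efoxa vzgrx kqbnr cay mrpc
Hunk 2: at line 1 remove [zkmiy] add [nnzzc,ufc] -> 11 lines: wfbt jco nnzzc ufc bmbf wsroy efoxa vzgrx kqbnr cay mrpc
Hunk 3: at line 7 remove [vzgrx,kqbnr] add [qtau,paojm] -> 11 lines: wfbt jco nnzzc ufc bmbf wsroy efoxa qtau paojm cay mrpc
Hunk 4: at line 2 remove [ufc,bmbf] add [kcb,mtvol,ukrta] -> 12 lines: wfbt jco nnzzc kcb mtvol ukrta wsroy efoxa qtau paojm cay mrpc
Hunk 5: at line 3 remove [kcb,mtvol,ukrta] add [hanc,ulb] -> 11 lines: wfbt jco nnzzc hanc ulb wsroy efoxa qtau paojm cay mrpc
Hunk 6: at line 4 remove [ulb,wsroy] add [ibycc,yzpy,vaozx] -> 12 lines: wfbt jco nnzzc hanc ibycc yzpy vaozx efoxa qtau paojm cay mrpc
Hunk 7: at line 3 remove [ibycc,yzpy] add [uml,nyoad,qwwc] -> 13 lines: wfbt jco nnzzc hanc uml nyoad qwwc vaozx efoxa qtau paojm cay mrpc
Final line 11: paojm

Answer: paojm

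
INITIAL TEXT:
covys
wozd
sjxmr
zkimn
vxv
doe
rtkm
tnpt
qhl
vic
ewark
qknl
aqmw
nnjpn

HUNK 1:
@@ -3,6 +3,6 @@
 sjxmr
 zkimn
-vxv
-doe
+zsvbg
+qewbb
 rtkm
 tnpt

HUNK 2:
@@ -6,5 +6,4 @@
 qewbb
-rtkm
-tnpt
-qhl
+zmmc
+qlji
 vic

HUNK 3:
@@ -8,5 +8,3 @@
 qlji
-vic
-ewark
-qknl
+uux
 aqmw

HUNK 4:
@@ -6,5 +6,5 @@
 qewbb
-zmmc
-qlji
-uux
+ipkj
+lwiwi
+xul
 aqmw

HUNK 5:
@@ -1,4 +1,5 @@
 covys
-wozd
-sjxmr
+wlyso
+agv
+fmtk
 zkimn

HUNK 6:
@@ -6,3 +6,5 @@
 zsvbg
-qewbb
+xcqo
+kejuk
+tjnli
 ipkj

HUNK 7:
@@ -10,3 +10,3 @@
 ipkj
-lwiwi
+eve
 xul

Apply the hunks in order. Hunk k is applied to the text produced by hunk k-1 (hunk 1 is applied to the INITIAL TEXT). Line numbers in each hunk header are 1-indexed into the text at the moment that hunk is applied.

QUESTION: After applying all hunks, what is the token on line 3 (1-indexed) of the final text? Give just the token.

Answer: agv

Derivation:
Hunk 1: at line 3 remove [vxv,doe] add [zsvbg,qewbb] -> 14 lines: covys wozd sjxmr zkimn zsvbg qewbb rtkm tnpt qhl vic ewark qknl aqmw nnjpn
Hunk 2: at line 6 remove [rtkm,tnpt,qhl] add [zmmc,qlji] -> 13 lines: covys wozd sjxmr zkimn zsvbg qewbb zmmc qlji vic ewark qknl aqmw nnjpn
Hunk 3: at line 8 remove [vic,ewark,qknl] add [uux] -> 11 lines: covys wozd sjxmr zkimn zsvbg qewbb zmmc qlji uux aqmw nnjpn
Hunk 4: at line 6 remove [zmmc,qlji,uux] add [ipkj,lwiwi,xul] -> 11 lines: covys wozd sjxmr zkimn zsvbg qewbb ipkj lwiwi xul aqmw nnjpn
Hunk 5: at line 1 remove [wozd,sjxmr] add [wlyso,agv,fmtk] -> 12 lines: covys wlyso agv fmtk zkimn zsvbg qewbb ipkj lwiwi xul aqmw nnjpn
Hunk 6: at line 6 remove [qewbb] add [xcqo,kejuk,tjnli] -> 14 lines: covys wlyso agv fmtk zkimn zsvbg xcqo kejuk tjnli ipkj lwiwi xul aqmw nnjpn
Hunk 7: at line 10 remove [lwiwi] add [eve] -> 14 lines: covys wlyso agv fmtk zkimn zsvbg xcqo kejuk tjnli ipkj eve xul aqmw nnjpn
Final line 3: agv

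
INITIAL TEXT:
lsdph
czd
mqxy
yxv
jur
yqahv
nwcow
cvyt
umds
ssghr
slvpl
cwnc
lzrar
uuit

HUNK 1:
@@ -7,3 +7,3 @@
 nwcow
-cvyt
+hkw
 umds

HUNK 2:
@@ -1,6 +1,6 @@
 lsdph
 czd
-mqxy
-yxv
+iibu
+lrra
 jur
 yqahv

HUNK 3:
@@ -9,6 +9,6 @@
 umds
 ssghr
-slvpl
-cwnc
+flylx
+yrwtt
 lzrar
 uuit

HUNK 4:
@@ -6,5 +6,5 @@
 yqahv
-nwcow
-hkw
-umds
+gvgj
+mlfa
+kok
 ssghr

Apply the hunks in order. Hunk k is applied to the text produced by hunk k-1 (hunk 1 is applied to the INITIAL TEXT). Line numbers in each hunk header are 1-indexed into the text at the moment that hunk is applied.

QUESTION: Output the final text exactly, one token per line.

Hunk 1: at line 7 remove [cvyt] add [hkw] -> 14 lines: lsdph czd mqxy yxv jur yqahv nwcow hkw umds ssghr slvpl cwnc lzrar uuit
Hunk 2: at line 1 remove [mqxy,yxv] add [iibu,lrra] -> 14 lines: lsdph czd iibu lrra jur yqahv nwcow hkw umds ssghr slvpl cwnc lzrar uuit
Hunk 3: at line 9 remove [slvpl,cwnc] add [flylx,yrwtt] -> 14 lines: lsdph czd iibu lrra jur yqahv nwcow hkw umds ssghr flylx yrwtt lzrar uuit
Hunk 4: at line 6 remove [nwcow,hkw,umds] add [gvgj,mlfa,kok] -> 14 lines: lsdph czd iibu lrra jur yqahv gvgj mlfa kok ssghr flylx yrwtt lzrar uuit

Answer: lsdph
czd
iibu
lrra
jur
yqahv
gvgj
mlfa
kok
ssghr
flylx
yrwtt
lzrar
uuit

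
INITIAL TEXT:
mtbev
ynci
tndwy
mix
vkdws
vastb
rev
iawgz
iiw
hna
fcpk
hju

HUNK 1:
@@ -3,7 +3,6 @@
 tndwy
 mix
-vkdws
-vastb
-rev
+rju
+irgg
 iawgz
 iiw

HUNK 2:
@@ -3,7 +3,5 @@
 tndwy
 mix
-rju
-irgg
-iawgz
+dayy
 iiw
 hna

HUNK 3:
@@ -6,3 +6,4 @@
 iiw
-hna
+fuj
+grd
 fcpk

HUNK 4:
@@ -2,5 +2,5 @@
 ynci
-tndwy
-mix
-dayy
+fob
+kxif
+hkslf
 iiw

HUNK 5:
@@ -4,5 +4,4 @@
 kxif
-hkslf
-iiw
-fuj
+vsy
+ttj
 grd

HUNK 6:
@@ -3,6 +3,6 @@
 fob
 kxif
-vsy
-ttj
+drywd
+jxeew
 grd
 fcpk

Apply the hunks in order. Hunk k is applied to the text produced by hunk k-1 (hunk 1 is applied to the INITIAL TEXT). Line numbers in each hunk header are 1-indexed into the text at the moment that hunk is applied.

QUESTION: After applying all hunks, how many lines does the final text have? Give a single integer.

Answer: 9

Derivation:
Hunk 1: at line 3 remove [vkdws,vastb,rev] add [rju,irgg] -> 11 lines: mtbev ynci tndwy mix rju irgg iawgz iiw hna fcpk hju
Hunk 2: at line 3 remove [rju,irgg,iawgz] add [dayy] -> 9 lines: mtbev ynci tndwy mix dayy iiw hna fcpk hju
Hunk 3: at line 6 remove [hna] add [fuj,grd] -> 10 lines: mtbev ynci tndwy mix dayy iiw fuj grd fcpk hju
Hunk 4: at line 2 remove [tndwy,mix,dayy] add [fob,kxif,hkslf] -> 10 lines: mtbev ynci fob kxif hkslf iiw fuj grd fcpk hju
Hunk 5: at line 4 remove [hkslf,iiw,fuj] add [vsy,ttj] -> 9 lines: mtbev ynci fob kxif vsy ttj grd fcpk hju
Hunk 6: at line 3 remove [vsy,ttj] add [drywd,jxeew] -> 9 lines: mtbev ynci fob kxif drywd jxeew grd fcpk hju
Final line count: 9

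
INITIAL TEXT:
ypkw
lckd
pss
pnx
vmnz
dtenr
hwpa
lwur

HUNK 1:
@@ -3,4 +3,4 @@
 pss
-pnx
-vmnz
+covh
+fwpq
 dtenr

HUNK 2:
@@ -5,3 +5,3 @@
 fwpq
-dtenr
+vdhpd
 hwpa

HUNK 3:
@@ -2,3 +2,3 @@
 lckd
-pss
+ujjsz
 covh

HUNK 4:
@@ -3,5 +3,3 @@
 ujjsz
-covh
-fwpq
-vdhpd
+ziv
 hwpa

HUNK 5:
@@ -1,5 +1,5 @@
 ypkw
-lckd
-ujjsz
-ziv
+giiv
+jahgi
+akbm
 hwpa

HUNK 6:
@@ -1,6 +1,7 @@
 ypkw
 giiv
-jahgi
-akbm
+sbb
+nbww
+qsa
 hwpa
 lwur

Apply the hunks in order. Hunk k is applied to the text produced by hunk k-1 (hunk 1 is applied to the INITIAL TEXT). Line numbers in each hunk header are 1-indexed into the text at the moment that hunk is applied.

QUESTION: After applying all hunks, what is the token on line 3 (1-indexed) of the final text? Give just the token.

Hunk 1: at line 3 remove [pnx,vmnz] add [covh,fwpq] -> 8 lines: ypkw lckd pss covh fwpq dtenr hwpa lwur
Hunk 2: at line 5 remove [dtenr] add [vdhpd] -> 8 lines: ypkw lckd pss covh fwpq vdhpd hwpa lwur
Hunk 3: at line 2 remove [pss] add [ujjsz] -> 8 lines: ypkw lckd ujjsz covh fwpq vdhpd hwpa lwur
Hunk 4: at line 3 remove [covh,fwpq,vdhpd] add [ziv] -> 6 lines: ypkw lckd ujjsz ziv hwpa lwur
Hunk 5: at line 1 remove [lckd,ujjsz,ziv] add [giiv,jahgi,akbm] -> 6 lines: ypkw giiv jahgi akbm hwpa lwur
Hunk 6: at line 1 remove [jahgi,akbm] add [sbb,nbww,qsa] -> 7 lines: ypkw giiv sbb nbww qsa hwpa lwur
Final line 3: sbb

Answer: sbb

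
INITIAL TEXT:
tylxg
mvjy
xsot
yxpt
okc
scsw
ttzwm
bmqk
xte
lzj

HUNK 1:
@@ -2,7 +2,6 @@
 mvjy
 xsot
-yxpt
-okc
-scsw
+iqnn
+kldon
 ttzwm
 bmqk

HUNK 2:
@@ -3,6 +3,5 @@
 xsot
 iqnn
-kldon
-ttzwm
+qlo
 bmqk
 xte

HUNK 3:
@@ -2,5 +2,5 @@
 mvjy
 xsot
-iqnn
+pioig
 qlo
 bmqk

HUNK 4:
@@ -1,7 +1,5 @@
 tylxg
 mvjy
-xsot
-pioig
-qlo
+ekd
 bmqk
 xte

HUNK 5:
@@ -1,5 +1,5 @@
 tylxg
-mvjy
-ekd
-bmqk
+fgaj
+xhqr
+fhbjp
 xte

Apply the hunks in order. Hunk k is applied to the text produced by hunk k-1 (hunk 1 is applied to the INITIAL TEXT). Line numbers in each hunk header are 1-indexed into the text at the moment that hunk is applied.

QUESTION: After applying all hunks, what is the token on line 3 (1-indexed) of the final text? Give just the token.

Answer: xhqr

Derivation:
Hunk 1: at line 2 remove [yxpt,okc,scsw] add [iqnn,kldon] -> 9 lines: tylxg mvjy xsot iqnn kldon ttzwm bmqk xte lzj
Hunk 2: at line 3 remove [kldon,ttzwm] add [qlo] -> 8 lines: tylxg mvjy xsot iqnn qlo bmqk xte lzj
Hunk 3: at line 2 remove [iqnn] add [pioig] -> 8 lines: tylxg mvjy xsot pioig qlo bmqk xte lzj
Hunk 4: at line 1 remove [xsot,pioig,qlo] add [ekd] -> 6 lines: tylxg mvjy ekd bmqk xte lzj
Hunk 5: at line 1 remove [mvjy,ekd,bmqk] add [fgaj,xhqr,fhbjp] -> 6 lines: tylxg fgaj xhqr fhbjp xte lzj
Final line 3: xhqr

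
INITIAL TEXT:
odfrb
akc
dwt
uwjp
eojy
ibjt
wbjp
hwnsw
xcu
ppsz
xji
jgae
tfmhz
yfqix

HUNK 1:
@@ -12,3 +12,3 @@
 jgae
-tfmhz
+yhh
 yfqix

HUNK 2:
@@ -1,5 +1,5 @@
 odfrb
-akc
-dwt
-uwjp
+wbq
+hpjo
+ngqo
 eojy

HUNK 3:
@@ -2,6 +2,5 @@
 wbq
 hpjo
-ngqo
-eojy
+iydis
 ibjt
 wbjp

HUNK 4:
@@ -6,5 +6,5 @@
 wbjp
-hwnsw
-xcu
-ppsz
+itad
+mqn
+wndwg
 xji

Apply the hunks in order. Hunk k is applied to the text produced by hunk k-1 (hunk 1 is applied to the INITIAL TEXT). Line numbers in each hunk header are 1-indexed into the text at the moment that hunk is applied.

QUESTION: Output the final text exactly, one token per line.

Answer: odfrb
wbq
hpjo
iydis
ibjt
wbjp
itad
mqn
wndwg
xji
jgae
yhh
yfqix

Derivation:
Hunk 1: at line 12 remove [tfmhz] add [yhh] -> 14 lines: odfrb akc dwt uwjp eojy ibjt wbjp hwnsw xcu ppsz xji jgae yhh yfqix
Hunk 2: at line 1 remove [akc,dwt,uwjp] add [wbq,hpjo,ngqo] -> 14 lines: odfrb wbq hpjo ngqo eojy ibjt wbjp hwnsw xcu ppsz xji jgae yhh yfqix
Hunk 3: at line 2 remove [ngqo,eojy] add [iydis] -> 13 lines: odfrb wbq hpjo iydis ibjt wbjp hwnsw xcu ppsz xji jgae yhh yfqix
Hunk 4: at line 6 remove [hwnsw,xcu,ppsz] add [itad,mqn,wndwg] -> 13 lines: odfrb wbq hpjo iydis ibjt wbjp itad mqn wndwg xji jgae yhh yfqix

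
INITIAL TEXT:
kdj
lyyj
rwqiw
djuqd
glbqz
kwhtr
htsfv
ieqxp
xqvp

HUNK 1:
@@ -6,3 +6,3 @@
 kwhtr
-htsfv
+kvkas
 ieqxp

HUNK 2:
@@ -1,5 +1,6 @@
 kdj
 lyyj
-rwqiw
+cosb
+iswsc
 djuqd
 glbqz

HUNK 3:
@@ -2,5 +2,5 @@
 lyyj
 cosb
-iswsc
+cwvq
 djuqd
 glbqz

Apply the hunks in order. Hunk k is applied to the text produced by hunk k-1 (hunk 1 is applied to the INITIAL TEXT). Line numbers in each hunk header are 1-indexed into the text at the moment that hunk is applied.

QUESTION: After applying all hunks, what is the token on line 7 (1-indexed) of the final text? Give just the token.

Hunk 1: at line 6 remove [htsfv] add [kvkas] -> 9 lines: kdj lyyj rwqiw djuqd glbqz kwhtr kvkas ieqxp xqvp
Hunk 2: at line 1 remove [rwqiw] add [cosb,iswsc] -> 10 lines: kdj lyyj cosb iswsc djuqd glbqz kwhtr kvkas ieqxp xqvp
Hunk 3: at line 2 remove [iswsc] add [cwvq] -> 10 lines: kdj lyyj cosb cwvq djuqd glbqz kwhtr kvkas ieqxp xqvp
Final line 7: kwhtr

Answer: kwhtr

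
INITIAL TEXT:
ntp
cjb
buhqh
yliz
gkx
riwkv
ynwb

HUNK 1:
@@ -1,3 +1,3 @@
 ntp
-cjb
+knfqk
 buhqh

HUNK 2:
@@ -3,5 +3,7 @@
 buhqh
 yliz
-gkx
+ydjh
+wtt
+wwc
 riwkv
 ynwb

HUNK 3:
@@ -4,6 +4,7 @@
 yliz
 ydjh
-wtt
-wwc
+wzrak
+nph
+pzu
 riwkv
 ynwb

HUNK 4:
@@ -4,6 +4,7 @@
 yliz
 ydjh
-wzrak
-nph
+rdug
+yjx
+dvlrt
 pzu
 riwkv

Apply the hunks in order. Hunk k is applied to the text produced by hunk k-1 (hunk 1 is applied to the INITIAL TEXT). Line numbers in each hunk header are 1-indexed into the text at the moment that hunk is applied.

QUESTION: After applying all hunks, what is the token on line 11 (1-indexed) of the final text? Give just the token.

Answer: ynwb

Derivation:
Hunk 1: at line 1 remove [cjb] add [knfqk] -> 7 lines: ntp knfqk buhqh yliz gkx riwkv ynwb
Hunk 2: at line 3 remove [gkx] add [ydjh,wtt,wwc] -> 9 lines: ntp knfqk buhqh yliz ydjh wtt wwc riwkv ynwb
Hunk 3: at line 4 remove [wtt,wwc] add [wzrak,nph,pzu] -> 10 lines: ntp knfqk buhqh yliz ydjh wzrak nph pzu riwkv ynwb
Hunk 4: at line 4 remove [wzrak,nph] add [rdug,yjx,dvlrt] -> 11 lines: ntp knfqk buhqh yliz ydjh rdug yjx dvlrt pzu riwkv ynwb
Final line 11: ynwb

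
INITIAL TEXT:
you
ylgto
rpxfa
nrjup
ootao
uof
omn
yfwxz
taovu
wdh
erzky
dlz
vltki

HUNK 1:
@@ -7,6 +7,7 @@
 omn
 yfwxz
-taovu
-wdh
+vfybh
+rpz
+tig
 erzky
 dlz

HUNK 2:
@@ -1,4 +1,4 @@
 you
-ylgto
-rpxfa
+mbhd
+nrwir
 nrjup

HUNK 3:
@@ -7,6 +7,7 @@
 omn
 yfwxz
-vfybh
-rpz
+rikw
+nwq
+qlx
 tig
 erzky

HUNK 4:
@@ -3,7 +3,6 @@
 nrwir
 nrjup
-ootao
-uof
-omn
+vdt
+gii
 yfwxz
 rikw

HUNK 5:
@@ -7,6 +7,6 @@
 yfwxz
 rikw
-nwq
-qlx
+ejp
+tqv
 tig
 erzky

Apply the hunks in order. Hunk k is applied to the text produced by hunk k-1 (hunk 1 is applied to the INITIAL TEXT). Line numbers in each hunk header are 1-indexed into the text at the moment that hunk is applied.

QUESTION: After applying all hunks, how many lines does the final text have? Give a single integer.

Hunk 1: at line 7 remove [taovu,wdh] add [vfybh,rpz,tig] -> 14 lines: you ylgto rpxfa nrjup ootao uof omn yfwxz vfybh rpz tig erzky dlz vltki
Hunk 2: at line 1 remove [ylgto,rpxfa] add [mbhd,nrwir] -> 14 lines: you mbhd nrwir nrjup ootao uof omn yfwxz vfybh rpz tig erzky dlz vltki
Hunk 3: at line 7 remove [vfybh,rpz] add [rikw,nwq,qlx] -> 15 lines: you mbhd nrwir nrjup ootao uof omn yfwxz rikw nwq qlx tig erzky dlz vltki
Hunk 4: at line 3 remove [ootao,uof,omn] add [vdt,gii] -> 14 lines: you mbhd nrwir nrjup vdt gii yfwxz rikw nwq qlx tig erzky dlz vltki
Hunk 5: at line 7 remove [nwq,qlx] add [ejp,tqv] -> 14 lines: you mbhd nrwir nrjup vdt gii yfwxz rikw ejp tqv tig erzky dlz vltki
Final line count: 14

Answer: 14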